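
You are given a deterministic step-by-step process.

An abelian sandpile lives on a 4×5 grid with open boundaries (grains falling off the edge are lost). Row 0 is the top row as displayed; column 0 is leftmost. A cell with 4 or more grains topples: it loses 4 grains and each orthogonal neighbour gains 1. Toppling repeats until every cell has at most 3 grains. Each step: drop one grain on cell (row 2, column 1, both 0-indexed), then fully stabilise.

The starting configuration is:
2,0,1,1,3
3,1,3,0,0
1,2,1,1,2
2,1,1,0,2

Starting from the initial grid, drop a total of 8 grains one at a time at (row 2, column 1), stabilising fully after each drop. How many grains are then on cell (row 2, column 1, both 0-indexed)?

2

0) 2,0,1,1,3
3,1,3,0,0
1,2,1,1,2
2,1,1,0,2
1) 2,0,1,1,3
3,1,3,0,0
1,3,1,1,2
2,1,1,0,2
2) 2,0,1,1,3
3,2,3,0,0
2,0,2,1,2
2,2,1,0,2
3) 2,0,1,1,3
3,2,3,0,0
2,1,2,1,2
2,2,1,0,2
4) 2,0,1,1,3
3,2,3,0,0
2,2,2,1,2
2,2,1,0,2
5) 2,0,1,1,3
3,2,3,0,0
2,3,2,1,2
2,2,1,0,2
6) 2,0,1,1,3
3,3,3,0,0
3,0,3,1,2
2,3,1,0,2
7) 2,0,1,1,3
3,3,3,0,0
3,1,3,1,2
2,3,1,0,2
8) 2,0,1,1,3
3,3,3,0,0
3,2,3,1,2
2,3,1,0,2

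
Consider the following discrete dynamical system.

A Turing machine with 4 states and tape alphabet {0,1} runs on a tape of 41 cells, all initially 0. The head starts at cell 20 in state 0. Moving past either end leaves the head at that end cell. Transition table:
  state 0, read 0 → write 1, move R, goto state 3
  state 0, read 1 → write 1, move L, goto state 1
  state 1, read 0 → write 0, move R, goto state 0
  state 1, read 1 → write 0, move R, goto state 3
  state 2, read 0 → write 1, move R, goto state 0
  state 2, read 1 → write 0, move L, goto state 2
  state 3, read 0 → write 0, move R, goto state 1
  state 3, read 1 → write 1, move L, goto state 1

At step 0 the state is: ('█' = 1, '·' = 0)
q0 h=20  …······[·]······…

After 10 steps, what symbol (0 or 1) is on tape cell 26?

step 0: q0 h=20  …······[·]······…
step 1: q3 h=21  …·····█[·]······…
step 2: q1 h=22  …····█·[·]······…
step 3: q0 h=23  …···█··[·]······…
step 4: q3 h=24  …··█··█[·]······…
step 5: q1 h=25  …·█··█·[·]······…
step 6: q0 h=26  …█··█··[·]······…
step 7: q3 h=27  …··█··█[·]······…
step 8: q1 h=28  …·█··█·[·]······…
step 9: q0 h=29  …█··█··[·]······…
step 10: q3 h=30  …··█··█[·]······…

1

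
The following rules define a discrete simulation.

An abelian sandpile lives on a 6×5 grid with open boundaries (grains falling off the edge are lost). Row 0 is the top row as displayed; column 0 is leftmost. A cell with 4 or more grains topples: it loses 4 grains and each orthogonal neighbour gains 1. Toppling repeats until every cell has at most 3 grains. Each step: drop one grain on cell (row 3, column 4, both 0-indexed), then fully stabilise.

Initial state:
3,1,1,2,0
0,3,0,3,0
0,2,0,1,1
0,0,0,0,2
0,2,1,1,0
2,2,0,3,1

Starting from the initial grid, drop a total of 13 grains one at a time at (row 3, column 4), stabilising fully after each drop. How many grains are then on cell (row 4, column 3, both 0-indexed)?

3

t=0: 3,1,1,2,0
0,3,0,3,0
0,2,0,1,1
0,0,0,0,2
0,2,1,1,0
2,2,0,3,1
t=1: 3,1,1,2,0
0,3,0,3,0
0,2,0,1,1
0,0,0,0,3
0,2,1,1,0
2,2,0,3,1
t=2: 3,1,1,2,0
0,3,0,3,0
0,2,0,1,2
0,0,0,1,0
0,2,1,1,1
2,2,0,3,1
t=3: 3,1,1,2,0
0,3,0,3,0
0,2,0,1,2
0,0,0,1,1
0,2,1,1,1
2,2,0,3,1
t=4: 3,1,1,2,0
0,3,0,3,0
0,2,0,1,2
0,0,0,1,2
0,2,1,1,1
2,2,0,3,1
t=5: 3,1,1,2,0
0,3,0,3,0
0,2,0,1,2
0,0,0,1,3
0,2,1,1,1
2,2,0,3,1
t=6: 3,1,1,2,0
0,3,0,3,0
0,2,0,1,3
0,0,0,2,0
0,2,1,1,2
2,2,0,3,1
t=7: 3,1,1,2,0
0,3,0,3,0
0,2,0,1,3
0,0,0,2,1
0,2,1,1,2
2,2,0,3,1
t=8: 3,1,1,2,0
0,3,0,3,0
0,2,0,1,3
0,0,0,2,2
0,2,1,1,2
2,2,0,3,1
t=9: 3,1,1,2,0
0,3,0,3,0
0,2,0,1,3
0,0,0,2,3
0,2,1,1,2
2,2,0,3,1
t=10: 3,1,1,2,0
0,3,0,3,1
0,2,0,2,0
0,0,0,3,1
0,2,1,1,3
2,2,0,3,1
t=11: 3,1,1,2,0
0,3,0,3,1
0,2,0,2,0
0,0,0,3,2
0,2,1,1,3
2,2,0,3,1
t=12: 3,1,1,2,0
0,3,0,3,1
0,2,0,2,0
0,0,0,3,3
0,2,1,1,3
2,2,0,3,1
t=13: 3,1,1,2,0
0,3,0,3,1
0,2,0,3,1
0,0,1,0,2
0,2,1,3,0
2,2,0,3,2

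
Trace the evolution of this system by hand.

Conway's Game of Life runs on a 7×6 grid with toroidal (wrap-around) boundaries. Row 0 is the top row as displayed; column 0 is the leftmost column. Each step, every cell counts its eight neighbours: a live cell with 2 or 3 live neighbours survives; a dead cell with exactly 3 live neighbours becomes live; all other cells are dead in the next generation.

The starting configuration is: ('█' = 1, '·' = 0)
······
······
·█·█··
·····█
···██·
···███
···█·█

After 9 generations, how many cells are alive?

16

[0] ······
······
·█·█··
·····█
···██·
···███
···█·█
[1] ······
······
······
··██··
···█··
··█··█
···█·█
[2] ······
······
······
··██··
···██·
··██··
····█·
[3] ······
······
······
··███·
····█·
··█···
···█··
[4] ······
······
···█··
···██·
··█·█·
···█··
······
[5] ······
······
···██·
··█·█·
··█·█·
···█··
······
[6] ······
······
···██·
··█·██
··█·█·
···█··
······
[7] ······
······
···███
··█··█
··█·██
···█··
······
[8] ······
····█·
···███
█·█···
··█·██
···██·
······
[9] ······
···███
···███
███···
·██·██
···███
······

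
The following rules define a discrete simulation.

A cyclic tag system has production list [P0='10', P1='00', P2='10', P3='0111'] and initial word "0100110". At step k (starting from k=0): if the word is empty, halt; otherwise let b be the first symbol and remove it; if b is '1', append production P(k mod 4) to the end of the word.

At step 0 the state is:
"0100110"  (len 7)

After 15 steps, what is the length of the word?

0) "0100110"  (len 7)
1) "100110"  (len 6)
2) "0011000"  (len 7)
3) "011000"  (len 6)
4) "11000"  (len 5)
5) "100010"  (len 6)
6) "0001000"  (len 7)
7) "001000"  (len 6)
8) "01000"  (len 5)
9) "1000"  (len 4)
10) "00000"  (len 5)
11) "0000"  (len 4)
12) "000"  (len 3)
13) "00"  (len 2)
14) "0"  (len 1)
15) (halted — word empty)

0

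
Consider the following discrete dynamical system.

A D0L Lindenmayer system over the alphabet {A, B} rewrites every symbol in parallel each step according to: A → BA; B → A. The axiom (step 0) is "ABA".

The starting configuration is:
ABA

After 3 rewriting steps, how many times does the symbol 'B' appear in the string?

5

t=0: ABA
t=1: BAABA
t=2: ABABAABA
t=3: BAABAABABAABA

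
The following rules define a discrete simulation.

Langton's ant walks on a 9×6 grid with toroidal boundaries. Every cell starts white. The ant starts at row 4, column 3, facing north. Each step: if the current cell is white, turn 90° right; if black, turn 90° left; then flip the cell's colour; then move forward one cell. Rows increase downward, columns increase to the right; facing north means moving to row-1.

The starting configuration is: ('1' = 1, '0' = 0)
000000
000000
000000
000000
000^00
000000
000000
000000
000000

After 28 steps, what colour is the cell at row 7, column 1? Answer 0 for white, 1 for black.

1

step 0: 000000
000000
000000
000000
000^00
000000
000000
000000
000000
step 1: 000000
000000
000000
000000
0001>0
000000
000000
000000
000000
step 2: 000000
000000
000000
000000
000110
0000v0
000000
000000
000000
step 3: 000000
000000
000000
000000
000110
000<10
000000
000000
000000
step 4: 000000
000000
000000
000000
000^10
000110
000000
000000
000000
step 5: 000000
000000
000000
000000
00<010
000110
000000
000000
000000
step 6: 000000
000000
000000
00^000
001010
000110
000000
000000
000000
step 7: 000000
000000
000000
001>00
001010
000110
000000
000000
000000
step 8: 000000
000000
000000
001100
001v10
000110
000000
000000
000000
step 9: 000000
000000
000000
001100
00<110
000110
000000
000000
000000
step 10: 000000
000000
000000
001100
000110
00v110
000000
000000
000000
step 11: 000000
000000
000000
001100
000110
0<1110
000000
000000
000000
step 12: 000000
000000
000000
001100
0^0110
011110
000000
000000
000000
step 13: 000000
000000
000000
001100
01>110
011110
000000
000000
000000
step 14: 000000
000000
000000
001100
011110
01v110
000000
000000
000000
step 15: 000000
000000
000000
001100
011110
010>10
000000
000000
000000
step 16: 000000
000000
000000
001100
011^10
010010
000000
000000
000000
step 17: 000000
000000
000000
001100
01<010
010010
000000
000000
000000
step 18: 000000
000000
000000
001100
010010
01v010
000000
000000
000000
step 19: 000000
000000
000000
001100
010010
0<1010
000000
000000
000000
step 20: 000000
000000
000000
001100
010010
001010
0v0000
000000
000000
step 21: 000000
000000
000000
001100
010010
001010
<10000
000000
000000
step 22: 000000
000000
000000
001100
010010
^01010
110000
000000
000000
step 23: 000000
000000
000000
001100
010010
1>1010
110000
000000
000000
step 24: 000000
000000
000000
001100
010010
111010
1v0000
000000
000000
step 25: 000000
000000
000000
001100
010010
111010
10>000
000000
000000
step 26: 000000
000000
000000
001100
010010
111010
101000
00v000
000000
step 27: 000000
000000
000000
001100
010010
111010
101000
0<1000
000000
step 28: 000000
000000
000000
001100
010010
111010
1^1000
011000
000000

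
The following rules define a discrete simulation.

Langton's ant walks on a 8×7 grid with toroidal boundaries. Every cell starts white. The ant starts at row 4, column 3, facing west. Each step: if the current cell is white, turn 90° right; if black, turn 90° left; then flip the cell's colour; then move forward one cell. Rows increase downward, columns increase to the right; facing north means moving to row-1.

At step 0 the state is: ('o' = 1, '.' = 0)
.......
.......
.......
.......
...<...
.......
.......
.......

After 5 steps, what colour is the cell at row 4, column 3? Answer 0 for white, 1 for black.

0) .......
.......
.......
.......
...<...
.......
.......
.......
1) .......
.......
.......
...^...
...o...
.......
.......
.......
2) .......
.......
.......
...o>..
...o...
.......
.......
.......
3) .......
.......
.......
...oo..
...ov..
.......
.......
.......
4) .......
.......
.......
...oo..
...<o..
.......
.......
.......
5) .......
.......
.......
...oo..
....o..
...v...
.......
.......

0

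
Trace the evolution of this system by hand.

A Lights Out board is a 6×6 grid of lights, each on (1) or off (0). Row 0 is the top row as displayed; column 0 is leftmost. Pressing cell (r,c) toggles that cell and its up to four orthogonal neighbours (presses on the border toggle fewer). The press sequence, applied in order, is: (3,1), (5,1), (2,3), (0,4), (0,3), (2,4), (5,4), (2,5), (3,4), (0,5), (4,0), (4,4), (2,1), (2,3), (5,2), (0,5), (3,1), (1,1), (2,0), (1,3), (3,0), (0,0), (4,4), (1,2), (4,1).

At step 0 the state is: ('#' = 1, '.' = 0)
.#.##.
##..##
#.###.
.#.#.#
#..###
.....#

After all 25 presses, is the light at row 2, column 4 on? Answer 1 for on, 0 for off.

0

k=0  .#.##.
##..##
#.###.
.#.#.#
#..###
.....#
k=1  .#.##.
##..##
#####.
#.##.#
##.###
.....#
k=2  .#.##.
##..##
#####.
#.##.#
#..###
###..#
k=3  .#.##.
##.###
##....
#.#..#
#..###
###..#
k=4  .#...#
##.#.#
##....
#.#..#
#..###
###..#
k=5  .#####
##...#
##....
#.#..#
#..###
###..#
k=6  .#####
##..##
##.###
#.#.##
#..###
###..#
k=7  .#####
##..##
##.###
#.#.##
#..#.#
#####.
k=8  .#####
##..#.
##.#..
#.#.#.
#..#.#
#####.
k=9  .#####
##..#.
##.##.
#.##.#
#..###
#####.
k=10  .###..
##..##
##.##.
#.##.#
#..###
#####.
k=11  .###..
##..##
##.##.
..##.#
.#.###
.####.
k=12  .###..
##..##
##.##.
..####
.#....
.###..
k=13  .###..
#...##
..###.
.#####
.#....
.###..
k=14  .###..
#..###
......
.##.##
.#....
.###..
k=15  .###..
#..###
......
.##.##
.##...
......
k=16  .#####
#..##.
......
.##.##
.##...
......
k=17  .#####
#..##.
.#....
#...##
..#...
......
k=18  ..####
.####.
......
#...##
..#...
......
k=19  ..####
#####.
##....
....##
..#...
......
k=20  ..#.##
##....
##.#..
....##
..#...
......
k=21  ..#.##
##....
.#.#..
##..##
#.#...
......
k=22  ###.##
.#....
.#.#..
##..##
#.#...
......
k=23  ###.##
.#....
.#.#..
##...#
#.####
....#.
k=24  ##..##
..##..
.###..
##...#
#.####
....#.
k=25  ##..##
..##..
.###..
#....#
.#.###
.#..#.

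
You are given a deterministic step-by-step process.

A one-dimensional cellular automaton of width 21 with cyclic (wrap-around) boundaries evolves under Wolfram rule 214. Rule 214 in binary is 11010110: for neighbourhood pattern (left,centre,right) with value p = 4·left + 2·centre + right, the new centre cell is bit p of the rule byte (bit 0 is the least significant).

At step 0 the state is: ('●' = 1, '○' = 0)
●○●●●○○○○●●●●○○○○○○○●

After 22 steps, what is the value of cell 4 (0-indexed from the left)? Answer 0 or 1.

1

[0] ●○●●●○○○○●●●●○○○○○○○●
[1] ●○○●●●○○●○●●●●○○○○○●○
[2] ●●●○●●●●●○○●●●●○○○●●○
[3] ○●●○○●●●●●●○●●●●○●○●○
[4] ●○●●●○●●●●●○○●●●○●○●●
[5] ●○○●●○○●●●●●●○●●○●○○●
[6] ●●●○●●●○●●●●●○○●○●●●○
[7] ○●●○○●●○○●●●●●●●○○●●○
[8] ●○●●●○●●●○●●●●●●●●○●●
[9] ●○○●●○○●●○○●●●●●●●○○●
[10] ●●●○●●●○●●●○●●●●●●●●○
[11] ○●●○○●●○○●●○○●●●●●●●○
[12] ●○●●●○●●●○●●●○●●●●●●●
[13] ●○○●●○○●●○○●●○○●●●●●●
[14] ●●●○●●●○●●●○●●●○●●●●●
[15] ●●●○○●●○○●●○○●●○○●●●●
[16] ●●●●●○●●●○●●●○●●●○●●●
[17] ●●●●●○○●●○○●●○○●●○○●●
[18] ●●●●●●●○●●●○●●●○●●●○●
[19] ●●●●●●●○○●●○○●●○○●●○○
[20] ○●●●●●●●●○●●●○●●●○●●●
[21] ○○●●●●●●●○○●●○○●●○○●●
[22] ●●○●●●●●●●●○●●●○●●●○●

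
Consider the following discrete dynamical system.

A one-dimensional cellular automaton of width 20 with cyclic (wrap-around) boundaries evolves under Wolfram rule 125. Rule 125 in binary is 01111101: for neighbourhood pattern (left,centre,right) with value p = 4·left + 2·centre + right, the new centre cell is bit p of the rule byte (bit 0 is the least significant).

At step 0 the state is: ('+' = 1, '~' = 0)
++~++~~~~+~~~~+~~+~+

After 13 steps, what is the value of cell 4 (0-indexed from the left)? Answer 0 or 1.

gen 0: ++~++~~~~+~~~~+~~+~+
gen 1: ~+++++++~++++~++~+++
gen 2: ++~~~~~+++~~++++++~+
gen 3: ~+++++~+~++~+~~~~+++
gen 4: ++~~~+++++++++++~+~+
gen 5: ~+++~+~~~~~~~~~+++++
gen 6: ++~+++++++++++~+~~~+
gen 7: ~+++~~~~~~~~~+++++~+
gen 8: ++~+++++++++~+~~~+++
gen 9: ~+++~~~~~~~+++++~+~~
gen 10: ~+~+++++++~+~~~+++++
gen 11: ++++~~~~~+++++~+~~~+
gen 12: ~~~+++++~+~~~+++++~+
gen 13: ++~+~~~+++++~+~~~+++

0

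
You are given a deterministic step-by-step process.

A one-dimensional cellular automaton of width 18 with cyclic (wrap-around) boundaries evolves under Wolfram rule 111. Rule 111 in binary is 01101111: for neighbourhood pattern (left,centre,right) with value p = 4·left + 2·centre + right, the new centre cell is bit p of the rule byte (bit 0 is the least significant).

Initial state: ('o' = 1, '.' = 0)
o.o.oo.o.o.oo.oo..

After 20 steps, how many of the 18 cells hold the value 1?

0) o.o.oo.o.o.oo.oo..
1) oooooooooooooooo.o
2) ...............ooo
3) .ooooooooooooooo.o
4) oo.............ooo
5) .o.ooooooooooooo..
6) oooo...........o.o
7) ...o.ooooooooooooo
8) .ooooo...........o
9) oo...o.ooooooooooo
10) .o.ooooo..........
11) oooo...o.ooooooooo
12) ...o.ooooo........
13) oooooo...o.ooooooo
14) .....o.ooooo......
15) oooooooo...o.ooooo
16) .......o.ooooo....
17) oooooooooo...o.ooo
18) .........o.ooooo..
19) oooooooooooo...o.o
20) ...........o.ooooo

6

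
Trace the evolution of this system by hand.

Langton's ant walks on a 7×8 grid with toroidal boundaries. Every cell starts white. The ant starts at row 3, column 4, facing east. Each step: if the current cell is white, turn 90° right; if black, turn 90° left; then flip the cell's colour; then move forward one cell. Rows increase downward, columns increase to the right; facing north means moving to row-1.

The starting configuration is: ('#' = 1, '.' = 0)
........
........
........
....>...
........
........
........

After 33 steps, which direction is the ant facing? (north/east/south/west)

[0] ........
........
........
....>...
........
........
........
[1] ........
........
........
....#...
....v...
........
........
[2] ........
........
........
....#...
...<#...
........
........
[3] ........
........
........
...^#...
...##...
........
........
[4] ........
........
........
...#>...
...##...
........
........
[5] ........
........
....^...
...#....
...##...
........
........
[6] ........
........
....#>..
...#....
...##...
........
........
[7] ........
........
....##..
...#.v..
...##...
........
........
[8] ........
........
....##..
...#<#..
...##...
........
........
[9] ........
........
....^#..
...###..
...##...
........
........
[10] ........
........
...<.#..
...###..
...##...
........
........
[11] ........
...^....
...#.#..
...###..
...##...
........
........
[12] ........
...#>...
...#.#..
...###..
...##...
........
........
[13] ........
...##...
...#v#..
...###..
...##...
........
........
[14] ........
...##...
...<##..
...###..
...##...
........
........
[15] ........
...##...
....##..
...v##..
...##...
........
........
[16] ........
...##...
....##..
....>#..
...##...
........
........
[17] ........
...##...
....^#..
.....#..
...##...
........
........
[18] ........
...##...
...<.#..
.....#..
...##...
........
........
[19] ........
...^#...
...#.#..
.....#..
...##...
........
........
[20] ........
..<.#...
...#.#..
.....#..
...##...
........
........
[21] ..^.....
..#.#...
...#.#..
.....#..
...##...
........
........
[22] ..#>....
..#.#...
...#.#..
.....#..
...##...
........
........
[23] ..##....
..#v#...
...#.#..
.....#..
...##...
........
........
[24] ..##....
..<##...
...#.#..
.....#..
...##...
........
........
[25] ..##....
...##...
..v#.#..
.....#..
...##...
........
........
[26] ..##....
...##...
.<##.#..
.....#..
...##...
........
........
[27] ..##....
.^.##...
.###.#..
.....#..
...##...
........
........
[28] ..##....
.#>##...
.###.#..
.....#..
...##...
........
........
[29] ..##....
.####...
.#v#.#..
.....#..
...##...
........
........
[30] ..##....
.####...
.#.>.#..
.....#..
...##...
........
........
[31] ..##....
.##^#...
.#...#..
.....#..
...##...
........
........
[32] ..##....
.#<.#...
.#...#..
.....#..
...##...
........
........
[33] ..##....
.#..#...
.#v..#..
.....#..
...##...
........
........

south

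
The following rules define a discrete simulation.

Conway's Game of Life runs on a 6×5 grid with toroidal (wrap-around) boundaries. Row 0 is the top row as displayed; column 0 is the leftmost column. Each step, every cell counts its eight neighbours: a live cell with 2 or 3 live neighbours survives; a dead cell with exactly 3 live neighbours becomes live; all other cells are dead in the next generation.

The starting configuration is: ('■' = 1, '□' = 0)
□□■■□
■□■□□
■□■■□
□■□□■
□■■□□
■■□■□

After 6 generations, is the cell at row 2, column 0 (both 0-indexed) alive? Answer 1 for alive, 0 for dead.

1

t=0: □□■■□
■□■□□
■□■■□
□■□□■
□■■□□
■■□■□
t=1: ■□□■□
□□□□□
■□■■□
□□□□■
□□□■■
■□□■■
t=2: ■□□■□
□■■■□
□□□■■
■□■□□
□□□□□
■□■□□
t=3: ■□□■□
■■□□□
■□□□■
□□□■■
□□□□□
□■□□■
t=4: □□■□□
□■□□□
□■□■□
■□□■■
■□□■■
■□□□■
t=5: ■■□□□
□■□□□
□■□■□
□■□□□
□■□□□
■■□□□
t=6: □□■□□
□■□□□
■■□□□
■■□□□
□■■□□
□□■□□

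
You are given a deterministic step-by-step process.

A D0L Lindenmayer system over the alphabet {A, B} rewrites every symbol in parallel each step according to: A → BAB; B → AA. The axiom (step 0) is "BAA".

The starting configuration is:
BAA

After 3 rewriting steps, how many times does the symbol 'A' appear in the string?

28

[0] BAA
[1] AABABBAB
[2] BABBABAABABAAAABABAA
[3] AABABAAAABABAABABBABAABABAABABBABBABBABAABABAABABBAB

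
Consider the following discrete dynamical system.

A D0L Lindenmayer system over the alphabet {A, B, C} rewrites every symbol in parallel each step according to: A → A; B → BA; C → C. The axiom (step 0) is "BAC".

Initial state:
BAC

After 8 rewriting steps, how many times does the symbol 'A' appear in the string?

step 0: BAC
step 1: BAAC
step 2: BAAAC
step 3: BAAAAC
step 4: BAAAAAC
step 5: BAAAAAAC
step 6: BAAAAAAAC
step 7: BAAAAAAAAC
step 8: BAAAAAAAAAC

9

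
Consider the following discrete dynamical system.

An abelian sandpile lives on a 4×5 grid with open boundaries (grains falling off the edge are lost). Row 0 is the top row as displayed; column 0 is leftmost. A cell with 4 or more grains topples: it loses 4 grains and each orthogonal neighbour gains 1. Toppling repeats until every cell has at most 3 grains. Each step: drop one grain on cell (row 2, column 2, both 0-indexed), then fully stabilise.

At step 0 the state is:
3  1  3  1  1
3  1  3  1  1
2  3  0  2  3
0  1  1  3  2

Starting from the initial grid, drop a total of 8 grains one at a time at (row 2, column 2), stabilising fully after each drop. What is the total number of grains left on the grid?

37

0) 3  1  3  1  1
3  1  3  1  1
2  3  0  2  3
0  1  1  3  2
1) 3  1  3  1  1
3  1  3  1  1
2  3  1  2  3
0  1  1  3  2
2) 3  1  3  1  1
3  1  3  1  1
2  3  2  2  3
0  1  1  3  2
3) 3  1  3  1  1
3  1  3  1  1
2  3  3  2  3
0  1  1  3  2
4) 3  2  0  2  1
3  3  1  2  1
3  0  2  3  3
0  2  2  3  2
5) 3  2  0  2  1
3  3  1  2  1
3  0  3  3  3
0  2  2  3  2
6) 3  2  0  2  1
3  3  2  3  2
3  1  2  2  1
0  3  0  2  0
7) 3  2  0  2  1
3  3  2  3  2
3  1  3  2  1
0  3  0  2  0
8) 3  2  0  2  1
3  3  3  3  2
3  2  0  3  1
0  3  1  2  0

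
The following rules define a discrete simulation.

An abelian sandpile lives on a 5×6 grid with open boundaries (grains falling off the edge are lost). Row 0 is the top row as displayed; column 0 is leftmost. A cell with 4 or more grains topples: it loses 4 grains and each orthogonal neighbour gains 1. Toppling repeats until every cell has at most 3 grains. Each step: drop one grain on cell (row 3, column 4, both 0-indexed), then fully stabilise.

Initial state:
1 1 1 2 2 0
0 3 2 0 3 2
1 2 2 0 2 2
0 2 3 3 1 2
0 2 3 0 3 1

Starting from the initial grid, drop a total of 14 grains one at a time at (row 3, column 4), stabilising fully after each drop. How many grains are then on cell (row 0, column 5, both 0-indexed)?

1

0) 1 1 1 2 2 0
0 3 2 0 3 2
1 2 2 0 2 2
0 2 3 3 1 2
0 2 3 0 3 1
1) 1 1 1 2 2 0
0 3 2 0 3 2
1 2 2 0 2 2
0 2 3 3 2 2
0 2 3 0 3 1
2) 1 1 1 2 2 0
0 3 2 0 3 2
1 2 2 0 2 2
0 2 3 3 3 2
0 2 3 0 3 1
3) 1 1 1 2 2 0
0 3 2 0 3 2
1 2 3 1 3 2
0 3 1 1 2 3
0 3 0 3 0 2
4) 1 1 1 2 2 0
0 3 2 0 3 2
1 2 3 1 3 2
0 3 1 1 3 3
0 3 0 3 0 2
5) 1 1 1 2 3 1
0 3 2 1 1 0
1 2 3 2 2 1
0 3 1 2 2 1
0 3 0 3 1 3
6) 1 1 1 2 3 1
0 3 2 1 1 0
1 2 3 2 2 1
0 3 1 2 3 1
0 3 0 3 1 3
7) 1 1 1 2 3 1
0 3 2 1 1 0
1 2 3 2 3 1
0 3 1 3 0 2
0 3 0 3 2 3
8) 1 1 1 2 3 1
0 3 2 1 1 0
1 2 3 2 3 1
0 3 1 3 1 2
0 3 0 3 2 3
9) 1 1 1 2 3 1
0 3 2 1 1 0
1 2 3 2 3 1
0 3 1 3 2 2
0 3 0 3 2 3
10) 1 1 1 2 3 1
0 3 2 1 1 0
1 2 3 2 3 1
0 3 1 3 3 2
0 3 0 3 2 3
11) 1 1 1 2 3 1
0 3 3 2 2 0
1 3 0 1 2 3
0 3 3 3 0 1
0 3 1 1 2 1
12) 1 1 1 2 3 1
0 3 3 2 2 0
1 3 0 1 2 3
0 3 3 3 1 1
0 3 1 1 2 1
13) 1 1 1 2 3 1
0 3 3 2 2 0
1 3 0 1 2 3
0 3 3 3 2 1
0 3 1 1 2 1
14) 1 1 1 2 3 1
0 3 3 2 2 0
1 3 0 1 2 3
0 3 3 3 3 1
0 3 1 1 2 1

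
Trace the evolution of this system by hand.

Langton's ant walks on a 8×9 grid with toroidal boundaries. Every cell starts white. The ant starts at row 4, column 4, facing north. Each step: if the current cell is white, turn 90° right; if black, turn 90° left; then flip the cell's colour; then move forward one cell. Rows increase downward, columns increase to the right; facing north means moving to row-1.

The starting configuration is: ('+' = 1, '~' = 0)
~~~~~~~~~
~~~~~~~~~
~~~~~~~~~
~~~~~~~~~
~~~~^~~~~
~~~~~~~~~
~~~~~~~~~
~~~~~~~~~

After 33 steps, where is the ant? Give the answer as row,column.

gen 0: ~~~~~~~~~
~~~~~~~~~
~~~~~~~~~
~~~~~~~~~
~~~~^~~~~
~~~~~~~~~
~~~~~~~~~
~~~~~~~~~
gen 1: ~~~~~~~~~
~~~~~~~~~
~~~~~~~~~
~~~~~~~~~
~~~~+>~~~
~~~~~~~~~
~~~~~~~~~
~~~~~~~~~
gen 2: ~~~~~~~~~
~~~~~~~~~
~~~~~~~~~
~~~~~~~~~
~~~~++~~~
~~~~~v~~~
~~~~~~~~~
~~~~~~~~~
gen 3: ~~~~~~~~~
~~~~~~~~~
~~~~~~~~~
~~~~~~~~~
~~~~++~~~
~~~~<+~~~
~~~~~~~~~
~~~~~~~~~
gen 4: ~~~~~~~~~
~~~~~~~~~
~~~~~~~~~
~~~~~~~~~
~~~~^+~~~
~~~~++~~~
~~~~~~~~~
~~~~~~~~~
gen 5: ~~~~~~~~~
~~~~~~~~~
~~~~~~~~~
~~~~~~~~~
~~~<~+~~~
~~~~++~~~
~~~~~~~~~
~~~~~~~~~
gen 6: ~~~~~~~~~
~~~~~~~~~
~~~~~~~~~
~~~^~~~~~
~~~+~+~~~
~~~~++~~~
~~~~~~~~~
~~~~~~~~~
gen 7: ~~~~~~~~~
~~~~~~~~~
~~~~~~~~~
~~~+>~~~~
~~~+~+~~~
~~~~++~~~
~~~~~~~~~
~~~~~~~~~
gen 8: ~~~~~~~~~
~~~~~~~~~
~~~~~~~~~
~~~++~~~~
~~~+v+~~~
~~~~++~~~
~~~~~~~~~
~~~~~~~~~
gen 9: ~~~~~~~~~
~~~~~~~~~
~~~~~~~~~
~~~++~~~~
~~~<++~~~
~~~~++~~~
~~~~~~~~~
~~~~~~~~~
gen 10: ~~~~~~~~~
~~~~~~~~~
~~~~~~~~~
~~~++~~~~
~~~~++~~~
~~~v++~~~
~~~~~~~~~
~~~~~~~~~
gen 11: ~~~~~~~~~
~~~~~~~~~
~~~~~~~~~
~~~++~~~~
~~~~++~~~
~~<+++~~~
~~~~~~~~~
~~~~~~~~~
gen 12: ~~~~~~~~~
~~~~~~~~~
~~~~~~~~~
~~~++~~~~
~~^~++~~~
~~++++~~~
~~~~~~~~~
~~~~~~~~~
gen 13: ~~~~~~~~~
~~~~~~~~~
~~~~~~~~~
~~~++~~~~
~~+>++~~~
~~++++~~~
~~~~~~~~~
~~~~~~~~~
gen 14: ~~~~~~~~~
~~~~~~~~~
~~~~~~~~~
~~~++~~~~
~~++++~~~
~~+v++~~~
~~~~~~~~~
~~~~~~~~~
gen 15: ~~~~~~~~~
~~~~~~~~~
~~~~~~~~~
~~~++~~~~
~~++++~~~
~~+~>+~~~
~~~~~~~~~
~~~~~~~~~
gen 16: ~~~~~~~~~
~~~~~~~~~
~~~~~~~~~
~~~++~~~~
~~++^+~~~
~~+~~+~~~
~~~~~~~~~
~~~~~~~~~
gen 17: ~~~~~~~~~
~~~~~~~~~
~~~~~~~~~
~~~++~~~~
~~+<~+~~~
~~+~~+~~~
~~~~~~~~~
~~~~~~~~~
gen 18: ~~~~~~~~~
~~~~~~~~~
~~~~~~~~~
~~~++~~~~
~~+~~+~~~
~~+v~+~~~
~~~~~~~~~
~~~~~~~~~
gen 19: ~~~~~~~~~
~~~~~~~~~
~~~~~~~~~
~~~++~~~~
~~+~~+~~~
~~<+~+~~~
~~~~~~~~~
~~~~~~~~~
gen 20: ~~~~~~~~~
~~~~~~~~~
~~~~~~~~~
~~~++~~~~
~~+~~+~~~
~~~+~+~~~
~~v~~~~~~
~~~~~~~~~
gen 21: ~~~~~~~~~
~~~~~~~~~
~~~~~~~~~
~~~++~~~~
~~+~~+~~~
~~~+~+~~~
~<+~~~~~~
~~~~~~~~~
gen 22: ~~~~~~~~~
~~~~~~~~~
~~~~~~~~~
~~~++~~~~
~~+~~+~~~
~^~+~+~~~
~++~~~~~~
~~~~~~~~~
gen 23: ~~~~~~~~~
~~~~~~~~~
~~~~~~~~~
~~~++~~~~
~~+~~+~~~
~+>+~+~~~
~++~~~~~~
~~~~~~~~~
gen 24: ~~~~~~~~~
~~~~~~~~~
~~~~~~~~~
~~~++~~~~
~~+~~+~~~
~+++~+~~~
~+v~~~~~~
~~~~~~~~~
gen 25: ~~~~~~~~~
~~~~~~~~~
~~~~~~~~~
~~~++~~~~
~~+~~+~~~
~+++~+~~~
~+~>~~~~~
~~~~~~~~~
gen 26: ~~~~~~~~~
~~~~~~~~~
~~~~~~~~~
~~~++~~~~
~~+~~+~~~
~+++~+~~~
~+~+~~~~~
~~~v~~~~~
gen 27: ~~~~~~~~~
~~~~~~~~~
~~~~~~~~~
~~~++~~~~
~~+~~+~~~
~+++~+~~~
~+~+~~~~~
~~<+~~~~~
gen 28: ~~~~~~~~~
~~~~~~~~~
~~~~~~~~~
~~~++~~~~
~~+~~+~~~
~+++~+~~~
~+^+~~~~~
~~++~~~~~
gen 29: ~~~~~~~~~
~~~~~~~~~
~~~~~~~~~
~~~++~~~~
~~+~~+~~~
~+++~+~~~
~++>~~~~~
~~++~~~~~
gen 30: ~~~~~~~~~
~~~~~~~~~
~~~~~~~~~
~~~++~~~~
~~+~~+~~~
~++^~+~~~
~++~~~~~~
~~++~~~~~
gen 31: ~~~~~~~~~
~~~~~~~~~
~~~~~~~~~
~~~++~~~~
~~+~~+~~~
~+<~~+~~~
~++~~~~~~
~~++~~~~~
gen 32: ~~~~~~~~~
~~~~~~~~~
~~~~~~~~~
~~~++~~~~
~~+~~+~~~
~+~~~+~~~
~+v~~~~~~
~~++~~~~~
gen 33: ~~~~~~~~~
~~~~~~~~~
~~~~~~~~~
~~~++~~~~
~~+~~+~~~
~+~~~+~~~
~+~>~~~~~
~~++~~~~~

6,3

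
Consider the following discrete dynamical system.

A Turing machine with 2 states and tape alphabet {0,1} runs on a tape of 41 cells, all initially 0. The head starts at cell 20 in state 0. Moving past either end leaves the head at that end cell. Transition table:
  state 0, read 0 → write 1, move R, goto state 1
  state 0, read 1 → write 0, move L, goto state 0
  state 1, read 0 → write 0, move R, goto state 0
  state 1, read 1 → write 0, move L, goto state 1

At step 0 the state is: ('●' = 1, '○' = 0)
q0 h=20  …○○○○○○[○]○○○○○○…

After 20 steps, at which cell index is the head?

40

0) q0 h=20  …○○○○○○[○]○○○○○○…
1) q1 h=21  …○○○○○●[○]○○○○○○…
2) q0 h=22  …○○○○●○[○]○○○○○○…
3) q1 h=23  …○○○●○●[○]○○○○○○…
4) q0 h=24  …○○●○●○[○]○○○○○○…
5) q1 h=25  …○●○●○●[○]○○○○○○…
6) q0 h=26  …●○●○●○[○]○○○○○○…
7) q1 h=27  …○●○●○●[○]○○○○○○…
8) q0 h=28  …●○●○●○[○]○○○○○○…
9) q1 h=29  …○●○●○●[○]○○○○○○…
10) q0 h=30  …●○●○●○[○]○○○○○○…
11) q1 h=31  …○●○●○●[○]○○○○○○…
12) q0 h=32  …●○●○●○[○]○○○○○○…
13) q1 h=33  …○●○●○●[○]○○○○○○…
14) q0 h=34  …●○●○●○[○]○○○○○○|
15) q1 h=35  …○●○●○●[○]○○○○○|
16) q0 h=36  …●○●○●○[○]○○○○|
17) q1 h=37  …○●○●○●[○]○○○|
18) q0 h=38  …●○●○●○[○]○○|
19) q1 h=39  …○●○●○●[○]○|
20) q0 h=40  …●○●○●○[○]|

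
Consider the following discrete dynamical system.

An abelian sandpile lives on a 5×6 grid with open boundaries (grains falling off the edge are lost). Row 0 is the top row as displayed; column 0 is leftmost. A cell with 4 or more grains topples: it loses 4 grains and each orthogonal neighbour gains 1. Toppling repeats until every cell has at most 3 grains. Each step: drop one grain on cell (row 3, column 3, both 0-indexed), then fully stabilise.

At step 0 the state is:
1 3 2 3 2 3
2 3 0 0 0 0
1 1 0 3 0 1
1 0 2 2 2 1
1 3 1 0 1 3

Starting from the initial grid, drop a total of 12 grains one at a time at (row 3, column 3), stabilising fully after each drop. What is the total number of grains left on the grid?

53

step 0: 1 3 2 3 2 3
2 3 0 0 0 0
1 1 0 3 0 1
1 0 2 2 2 1
1 3 1 0 1 3
step 1: 1 3 2 3 2 3
2 3 0 0 0 0
1 1 0 3 0 1
1 0 2 3 2 1
1 3 1 0 1 3
step 2: 1 3 2 3 2 3
2 3 0 1 0 0
1 1 1 0 1 1
1 0 3 1 3 1
1 3 1 1 1 3
step 3: 1 3 2 3 2 3
2 3 0 1 0 0
1 1 1 0 1 1
1 0 3 2 3 1
1 3 1 1 1 3
step 4: 1 3 2 3 2 3
2 3 0 1 0 0
1 1 1 0 1 1
1 0 3 3 3 1
1 3 1 1 1 3
step 5: 1 3 2 3 2 3
2 3 0 1 0 0
1 1 2 1 2 1
1 1 0 2 0 2
1 3 2 2 2 3
step 6: 1 3 2 3 2 3
2 3 0 1 0 0
1 1 2 1 2 1
1 1 0 3 0 2
1 3 2 2 2 3
step 7: 1 3 2 3 2 3
2 3 0 1 0 0
1 1 2 2 2 1
1 1 1 0 1 2
1 3 2 3 2 3
step 8: 1 3 2 3 2 3
2 3 0 1 0 0
1 1 2 2 2 1
1 1 1 1 1 2
1 3 2 3 2 3
step 9: 1 3 2 3 2 3
2 3 0 1 0 0
1 1 2 2 2 1
1 1 1 2 1 2
1 3 2 3 2 3
step 10: 1 3 2 3 2 3
2 3 0 1 0 0
1 1 2 2 2 1
1 1 1 3 1 2
1 3 2 3 2 3
step 11: 1 3 2 3 2 3
2 3 0 1 0 0
1 1 2 3 2 1
1 1 2 1 2 2
1 3 3 0 3 3
step 12: 1 3 2 3 2 3
2 3 0 1 0 0
1 1 2 3 2 1
1 1 2 2 2 2
1 3 3 0 3 3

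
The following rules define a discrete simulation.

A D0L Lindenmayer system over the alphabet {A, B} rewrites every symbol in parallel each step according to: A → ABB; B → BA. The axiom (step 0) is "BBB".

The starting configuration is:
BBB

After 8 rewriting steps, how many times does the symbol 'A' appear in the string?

1224

t=0: BBB
t=1: BABABA
t=2: BAABBBAABBBAABB
t=3: BAABBABBBABABAABBABBBABABAABBABBBABA
t=4: BAABBABBBABAABBBABABAABBBAABBBAABBABBBABAABBBABABAABBBAABBBAABBABBBABAABBBABABAABBBAABB
t=5: BAABBABBBABAABBBABABAABBBAABBABBBABABAABBBAABBBAABBABBBABA…ABBBABABAABBBAABBABBBABABAABBBAABBBAABBABBBABABAABBABBBABA  (len 210)
t=6: BAABBABBBABAABBBABABAABBBAABBABBBABABAABBBAABBBAABBABBBABA…BAABBABBBABAABBBABABAABBBAABBBAABBABBBABAABBBABABAABBBAABB  (len 507)
t=7: BAABBABBBABAABBBABABAABBBAABBABBBABABAABBBAABBBAABBABBBABA…ABBBABABAABBBAABBABBBABABAABBBAABBBAABBABBBABABAABBABBBABA  (len 1224)
t=8: BAABBABBBABAABBBABABAABBBAABBABBBABABAABBBAABBBAABBABBBABA…BAABBABBBABAABBBABABAABBBAABBBAABBABBBABAABBBABABAABBBAABB  (len 2955)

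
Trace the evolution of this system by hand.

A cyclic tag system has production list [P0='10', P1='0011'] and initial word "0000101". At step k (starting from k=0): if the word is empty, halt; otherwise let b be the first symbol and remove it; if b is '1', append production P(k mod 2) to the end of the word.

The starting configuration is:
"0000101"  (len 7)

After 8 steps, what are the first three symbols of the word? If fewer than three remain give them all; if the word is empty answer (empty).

0) "0000101"  (len 7)
1) "000101"  (len 6)
2) "00101"  (len 5)
3) "0101"  (len 4)
4) "101"  (len 3)
5) "0110"  (len 4)
6) "110"  (len 3)
7) "1010"  (len 4)
8) "0100011"  (len 7)

010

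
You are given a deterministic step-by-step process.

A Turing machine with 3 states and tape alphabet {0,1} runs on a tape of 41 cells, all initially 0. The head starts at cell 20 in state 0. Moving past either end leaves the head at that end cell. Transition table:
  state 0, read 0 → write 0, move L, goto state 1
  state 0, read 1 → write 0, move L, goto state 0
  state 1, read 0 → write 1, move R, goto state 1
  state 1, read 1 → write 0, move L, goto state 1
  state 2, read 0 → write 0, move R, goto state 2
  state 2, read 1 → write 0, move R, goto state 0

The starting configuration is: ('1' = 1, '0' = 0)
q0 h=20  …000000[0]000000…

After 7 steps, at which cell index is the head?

25

t=0: q0 h=20  …000000[0]000000…
t=1: q1 h=19  …000000[0]000000…
t=2: q1 h=20  …000001[0]000000…
t=3: q1 h=21  …000011[0]000000…
t=4: q1 h=22  …000111[0]000000…
t=5: q1 h=23  …001111[0]000000…
t=6: q1 h=24  …011111[0]000000…
t=7: q1 h=25  …111111[0]000000…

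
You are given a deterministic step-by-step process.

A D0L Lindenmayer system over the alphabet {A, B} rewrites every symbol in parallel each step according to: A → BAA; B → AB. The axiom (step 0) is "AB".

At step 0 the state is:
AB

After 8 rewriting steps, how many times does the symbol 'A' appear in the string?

2584

k=0  AB
k=1  BAAAB
k=2  ABBAABAABAAAB
k=3  BAAABABBAABAAABBAABAAABBAABAABAAAB
k=4  ABBAABAABAAABBAAABABBAABAAABBAABAABAAABABBAABAAABBAABAABAAABABBAABAAABBAABAAABBAABAABAAAB
k=5  BAAABABBAABAAABBAABAAABBAABAABAAABABBAABAABAAABBAAABABBAAB…BAABAAABABBAABAAABBAABAABAAABABBAABAAABBAABAAABBAABAABAAAB  (len 233)
k=6  ABBAABAABAAABBAAABABBAABAAABBAABAABAAABABBAABAAABBAABAABAA…BAABAAABABBAABAAABBAABAABAAABABBAABAAABBAABAAABBAABAABAAAB  (len 610)
k=7  BAAABABBAABAAABBAABAAABBAABAABAAABABBAABAABAAABBAAABABBAAB…BAABAAABABBAABAAABBAABAABAAABABBAABAAABBAABAAABBAABAABAAAB  (len 1597)
k=8  ABBAABAABAAABBAAABABBAABAAABBAABAABAAABABBAABAAABBAABAABAA…BAABAAABABBAABAAABBAABAABAAABABBAABAAABBAABAAABBAABAABAAAB  (len 4181)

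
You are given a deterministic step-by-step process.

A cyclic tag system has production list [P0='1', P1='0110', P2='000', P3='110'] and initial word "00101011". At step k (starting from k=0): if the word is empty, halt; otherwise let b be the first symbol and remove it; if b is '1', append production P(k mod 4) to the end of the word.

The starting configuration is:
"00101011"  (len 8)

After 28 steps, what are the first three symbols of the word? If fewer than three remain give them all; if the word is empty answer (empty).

110

k=0  "00101011"  (len 8)
k=1  "0101011"  (len 7)
k=2  "101011"  (len 6)
k=3  "01011000"  (len 8)
k=4  "1011000"  (len 7)
k=5  "0110001"  (len 7)
k=6  "110001"  (len 6)
k=7  "10001000"  (len 8)
k=8  "0001000110"  (len 10)
k=9  "001000110"  (len 9)
k=10  "01000110"  (len 8)
k=11  "1000110"  (len 7)
k=12  "000110110"  (len 9)
k=13  "00110110"  (len 8)
k=14  "0110110"  (len 7)
k=15  "110110"  (len 6)
k=16  "10110110"  (len 8)
k=17  "01101101"  (len 8)
k=18  "1101101"  (len 7)
k=19  "101101000"  (len 9)
k=20  "01101000110"  (len 11)
k=21  "1101000110"  (len 10)
k=22  "1010001100110"  (len 13)
k=23  "010001100110000"  (len 15)
k=24  "10001100110000"  (len 14)
k=25  "00011001100001"  (len 14)
k=26  "0011001100001"  (len 13)
k=27  "011001100001"  (len 12)
k=28  "11001100001"  (len 11)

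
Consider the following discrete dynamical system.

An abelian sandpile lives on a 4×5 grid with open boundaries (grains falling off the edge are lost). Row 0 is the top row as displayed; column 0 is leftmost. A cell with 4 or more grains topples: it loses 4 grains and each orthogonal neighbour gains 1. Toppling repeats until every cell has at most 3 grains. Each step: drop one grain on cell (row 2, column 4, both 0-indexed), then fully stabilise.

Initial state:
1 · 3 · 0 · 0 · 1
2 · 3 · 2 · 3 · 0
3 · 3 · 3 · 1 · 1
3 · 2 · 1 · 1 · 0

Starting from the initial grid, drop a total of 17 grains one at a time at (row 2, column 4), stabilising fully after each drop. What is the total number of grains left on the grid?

[0] 1 · 3 · 0 · 0 · 1
2 · 3 · 2 · 3 · 0
3 · 3 · 3 · 1 · 1
3 · 2 · 1 · 1 · 0
[1] 1 · 3 · 0 · 0 · 1
2 · 3 · 2 · 3 · 0
3 · 3 · 3 · 1 · 2
3 · 2 · 1 · 1 · 0
[2] 1 · 3 · 0 · 0 · 1
2 · 3 · 2 · 3 · 0
3 · 3 · 3 · 1 · 3
3 · 2 · 1 · 1 · 0
[3] 1 · 3 · 0 · 0 · 1
2 · 3 · 2 · 3 · 1
3 · 3 · 3 · 2 · 0
3 · 2 · 1 · 1 · 1
[4] 1 · 3 · 0 · 0 · 1
2 · 3 · 2 · 3 · 1
3 · 3 · 3 · 2 · 1
3 · 2 · 1 · 1 · 1
[5] 1 · 3 · 0 · 0 · 1
2 · 3 · 2 · 3 · 1
3 · 3 · 3 · 2 · 2
3 · 2 · 1 · 1 · 1
[6] 1 · 3 · 0 · 0 · 1
2 · 3 · 2 · 3 · 1
3 · 3 · 3 · 2 · 3
3 · 2 · 1 · 1 · 1
[7] 1 · 3 · 0 · 0 · 1
2 · 3 · 2 · 3 · 2
3 · 3 · 3 · 3 · 0
3 · 2 · 1 · 1 · 2
[8] 1 · 3 · 0 · 0 · 1
2 · 3 · 2 · 3 · 2
3 · 3 · 3 · 3 · 1
3 · 2 · 1 · 1 · 2
[9] 1 · 3 · 0 · 0 · 1
2 · 3 · 2 · 3 · 2
3 · 3 · 3 · 3 · 2
3 · 2 · 1 · 1 · 2
[10] 1 · 3 · 0 · 0 · 1
2 · 3 · 2 · 3 · 2
3 · 3 · 3 · 3 · 3
3 · 2 · 1 · 1 · 2
[11] 3 · 0 · 2 · 1 · 2
0 · 3 · 1 · 2 · 0
2 · 3 · 2 · 2 · 2
1 · 0 · 3 · 2 · 3
[12] 3 · 0 · 2 · 1 · 2
0 · 3 · 1 · 2 · 0
2 · 3 · 2 · 2 · 3
1 · 0 · 3 · 2 · 3
[13] 3 · 0 · 2 · 1 · 2
0 · 3 · 1 · 2 · 1
2 · 3 · 2 · 3 · 1
1 · 0 · 3 · 3 · 0
[14] 3 · 0 · 2 · 1 · 2
0 · 3 · 1 · 2 · 1
2 · 3 · 2 · 3 · 2
1 · 0 · 3 · 3 · 0
[15] 3 · 0 · 2 · 1 · 2
0 · 3 · 1 · 2 · 1
2 · 3 · 2 · 3 · 3
1 · 0 · 3 · 3 · 0
[16] 3 · 1 · 2 · 1 · 2
1 · 0 · 3 · 3 · 2
3 · 1 · 1 · 2 · 1
1 · 2 · 1 · 1 · 2
[17] 3 · 1 · 2 · 1 · 2
1 · 0 · 3 · 3 · 2
3 · 1 · 1 · 2 · 2
1 · 2 · 1 · 1 · 2

34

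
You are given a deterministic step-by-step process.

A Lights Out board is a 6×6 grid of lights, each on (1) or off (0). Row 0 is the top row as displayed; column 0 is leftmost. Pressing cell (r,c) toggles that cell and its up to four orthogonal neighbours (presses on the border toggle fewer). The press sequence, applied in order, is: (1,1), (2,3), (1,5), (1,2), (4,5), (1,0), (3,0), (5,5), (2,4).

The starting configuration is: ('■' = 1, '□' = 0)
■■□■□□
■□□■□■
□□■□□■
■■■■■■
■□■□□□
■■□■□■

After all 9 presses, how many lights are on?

17

0) ■■□■□□
■□□■□■
□□■□□■
■■■■■■
■□■□□□
■■□■□■
1) ■□□■□□
□■■■□■
□■■□□■
■■■■■■
■□■□□□
■■□■□■
2) ■□□■□□
□■■□□■
□■□■■■
■■■□■■
■□■□□□
■■□■□■
3) ■□□■□■
□■■□■□
□■□■■□
■■■□■■
■□■□□□
■■□■□■
4) ■□■■□■
□□□■■□
□■■■■□
■■■□■■
■□■□□□
■■□■□■
5) ■□■■□■
□□□■■□
□■■■■□
■■■□■□
■□■□■■
■■□■□□
6) □□■■□■
■■□■■□
■■■■■□
■■■□■□
■□■□■■
■■□■□□
7) □□■■□■
■■□■■□
□■■■■□
□□■□■□
□□■□■■
■■□■□□
8) □□■■□■
■■□■■□
□■■■■□
□□■□■□
□□■□■□
■■□■■■
9) □□■■□■
■■□■□□
□■■□□■
□□■□□□
□□■□■□
■■□■■■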